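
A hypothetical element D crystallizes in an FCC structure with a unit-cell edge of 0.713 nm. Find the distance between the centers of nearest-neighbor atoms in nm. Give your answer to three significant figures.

0.504 nm

In an FCC structure, atoms touch along the face diagonal, so √2·a = 4r; the nearest-neighbor distance equals 2r = 0.7071·a.
d = 0.7071 × 0.713 = 0.504 nm.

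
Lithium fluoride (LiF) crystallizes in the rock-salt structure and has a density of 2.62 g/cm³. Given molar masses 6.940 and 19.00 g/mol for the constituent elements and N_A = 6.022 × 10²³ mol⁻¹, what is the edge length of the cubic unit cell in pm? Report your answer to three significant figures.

M(LiF) = 25.94 g/mol; Z = 4 formula units per cell.
a³ = Z·M/(N_A·ρ) = 4 × 25.94 / (6.022 × 10²³ × 2.62) = 6.576 × 10^-23 cm³, so a = 4.036 × 10^-8 cm = 404 pm.

404 pm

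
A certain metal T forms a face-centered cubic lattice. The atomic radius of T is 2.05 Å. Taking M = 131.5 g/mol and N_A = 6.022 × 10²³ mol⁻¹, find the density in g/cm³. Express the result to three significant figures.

4.48 g/cm³

In an FCC lattice, atoms touch along the face diagonal, so √2·a = 4r, giving a = 5.798 Å = 5.798 × 10^-8 cm.
With Z = 4, ρ = Z·M/(N_A·a³) = 4 × 131.5 / (6.022 × 10²³ × 1.949 × 10^-22) = 4.481 g/cm³.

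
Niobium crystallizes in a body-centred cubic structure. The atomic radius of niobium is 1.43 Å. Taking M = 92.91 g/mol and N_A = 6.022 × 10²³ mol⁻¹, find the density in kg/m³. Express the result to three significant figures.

8570 kg/m³

In a BCC lattice, atoms touch along the body diagonal, so √3·a = 4r, giving a = 3.302 Å = 3.302 × 10^-8 cm.
With Z = 2, ρ = Z·M/(N_A·a³) = 2 × 92.91 / (6.022 × 10²³ × 3.602 × 10^-23) = 8.567 g/cm³ = 8570 kg/m³.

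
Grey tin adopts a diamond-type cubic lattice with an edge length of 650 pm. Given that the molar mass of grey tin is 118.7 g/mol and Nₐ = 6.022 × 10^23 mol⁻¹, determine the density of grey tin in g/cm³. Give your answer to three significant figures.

A diamond cubic unit cell contains Z = 8 atoms.
Cell volume: a³ = (650 pm)³ = (6.500 × 10^-8 cm)³ = 2.746 × 10^-22 cm³.
ρ = Z·M/(N_A·a³) = 8 × 118.7 / (6.022 × 10²³ × 2.746 × 10^-22) = 5.742 g/cm³.

5.74 g/cm³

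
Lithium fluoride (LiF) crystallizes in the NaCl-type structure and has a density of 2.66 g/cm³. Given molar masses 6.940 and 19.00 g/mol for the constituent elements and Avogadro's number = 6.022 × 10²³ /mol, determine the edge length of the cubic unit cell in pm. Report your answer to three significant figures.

M(LiF) = 25.94 g/mol; Z = 4 formula units per cell.
a³ = Z·M/(N_A·ρ) = 4 × 25.94 / (6.022 × 10²³ × 2.66) = 6.478 × 10^-23 cm³, so a = 4.016 × 10^-8 cm = 402 pm.

402 pm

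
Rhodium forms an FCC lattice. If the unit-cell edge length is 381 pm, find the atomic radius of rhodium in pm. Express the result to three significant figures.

In an FCC lattice, atoms touch along the face diagonal, so √2·a = 4r.
r = √2·a/4 = 1.4142 × 381 / 4 = 135 pm.

135 pm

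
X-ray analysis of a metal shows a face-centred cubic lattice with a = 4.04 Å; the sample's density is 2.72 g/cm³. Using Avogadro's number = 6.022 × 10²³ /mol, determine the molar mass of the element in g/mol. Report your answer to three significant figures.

27.0 g/mol

An FCC cell has Z = 4 atoms; a = 4.040 × 10^-8 cm.
M = ρ·N_A·a³/Z = 2.72 × 6.022 × 10²³ × 6.594 × 10^-23 / 4 = 27.0 g/mol.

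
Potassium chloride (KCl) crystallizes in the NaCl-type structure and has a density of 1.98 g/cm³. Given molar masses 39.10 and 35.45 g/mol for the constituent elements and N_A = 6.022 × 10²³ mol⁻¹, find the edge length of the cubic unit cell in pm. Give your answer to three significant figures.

630 pm

M(KCl) = 74.55 g/mol; Z = 4 formula units per cell.
a³ = Z·M/(N_A·ρ) = 4 × 74.55 / (6.022 × 10²³ × 1.98) = 2.501 × 10^-22 cm³, so a = 6.300 × 10^-8 cm = 630 pm.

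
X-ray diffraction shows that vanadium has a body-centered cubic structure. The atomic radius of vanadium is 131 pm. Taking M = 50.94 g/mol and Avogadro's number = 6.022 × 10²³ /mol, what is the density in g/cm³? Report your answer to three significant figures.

In a BCC lattice, atoms touch along the body diagonal, so √3·a = 4r, giving a = 302.5 pm = 3.025 × 10^-8 cm.
With Z = 2, ρ = Z·M/(N_A·a³) = 2 × 50.94 / (6.022 × 10²³ × 2.769 × 10^-23) = 6.110 g/cm³.

6.11 g/cm³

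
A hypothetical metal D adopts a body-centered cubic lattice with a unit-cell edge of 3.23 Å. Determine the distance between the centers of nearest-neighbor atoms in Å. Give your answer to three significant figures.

In a BCC structure, atoms touch along the body diagonal, so √3·a = 4r; the nearest-neighbor distance equals 2r = 0.8660·a.
d = 0.8660 × 3.23 = 2.80 Å.

2.80 Å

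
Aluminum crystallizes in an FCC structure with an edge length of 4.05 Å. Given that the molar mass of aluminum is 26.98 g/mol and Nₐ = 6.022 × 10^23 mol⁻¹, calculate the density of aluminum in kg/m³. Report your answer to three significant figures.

An FCC unit cell contains Z = 4 atoms.
Cell volume: a³ = (4.05 Å)³ = (4.050 × 10^-8 cm)³ = 6.643 × 10^-23 cm³.
ρ = Z·M/(N_A·a³) = 4 × 26.98 / (6.022 × 10²³ × 6.643 × 10^-23) = 2.698 g/cm³ = 2700 kg/m³.

2700 kg/m³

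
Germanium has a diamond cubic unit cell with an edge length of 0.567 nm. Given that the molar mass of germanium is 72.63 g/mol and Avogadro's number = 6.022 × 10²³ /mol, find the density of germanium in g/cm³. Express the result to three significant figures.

5.29 g/cm³

A diamond cubic unit cell contains Z = 8 atoms.
Cell volume: a³ = (0.567 nm)³ = (5.670 × 10^-8 cm)³ = 1.823 × 10^-22 cm³.
ρ = Z·M/(N_A·a³) = 8 × 72.63 / (6.022 × 10²³ × 1.823 × 10^-22) = 5.293 g/cm³.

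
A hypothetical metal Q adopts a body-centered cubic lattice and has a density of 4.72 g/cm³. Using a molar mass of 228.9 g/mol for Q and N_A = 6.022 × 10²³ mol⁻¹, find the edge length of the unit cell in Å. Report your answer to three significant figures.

5.44 Å

With Z = 2 atoms per BCC cell, a³ = Z·M/(N_A·ρ) = 2 × 228.9 / (6.022 × 10²³ × 4.720 g/cm³) = 1.611 × 10^-22 cm³.
a = (1.611 × 10^-22)^(1/3) = 5.441 × 10^-8 cm = 5.44 Å.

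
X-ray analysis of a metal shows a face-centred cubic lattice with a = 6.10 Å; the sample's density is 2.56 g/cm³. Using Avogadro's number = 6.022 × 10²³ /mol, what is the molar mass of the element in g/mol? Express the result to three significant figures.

87.5 g/mol

An FCC cell has Z = 4 atoms; a = 6.100 × 10^-8 cm.
M = ρ·N_A·a³/Z = 2.56 × 6.022 × 10²³ × 2.270 × 10^-22 / 4 = 87.5 g/mol.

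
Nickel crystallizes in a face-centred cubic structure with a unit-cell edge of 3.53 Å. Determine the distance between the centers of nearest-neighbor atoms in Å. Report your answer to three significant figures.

In an FCC structure, atoms touch along the face diagonal, so √2·a = 4r; the nearest-neighbor distance equals 2r = 0.7071·a.
d = 0.7071 × 3.53 = 2.50 Å.

2.50 Å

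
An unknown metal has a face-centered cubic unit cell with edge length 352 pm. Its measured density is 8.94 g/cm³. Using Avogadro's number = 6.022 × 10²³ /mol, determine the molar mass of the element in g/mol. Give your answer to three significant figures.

58.7 g/mol

An FCC cell has Z = 4 atoms; a = 3.520 × 10^-8 cm.
M = ρ·N_A·a³/Z = 8.94 × 6.022 × 10²³ × 4.361 × 10^-23 / 4 = 58.7 g/mol.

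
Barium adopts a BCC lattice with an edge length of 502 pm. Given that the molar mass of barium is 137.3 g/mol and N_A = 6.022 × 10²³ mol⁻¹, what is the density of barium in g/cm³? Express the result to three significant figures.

3.60 g/cm³

A BCC unit cell contains Z = 2 atoms.
Cell volume: a³ = (502 pm)³ = (5.020 × 10^-8 cm)³ = 1.265 × 10^-22 cm³.
ρ = Z·M/(N_A·a³) = 2 × 137.3 / (6.022 × 10²³ × 1.265 × 10^-22) = 3.605 g/cm³.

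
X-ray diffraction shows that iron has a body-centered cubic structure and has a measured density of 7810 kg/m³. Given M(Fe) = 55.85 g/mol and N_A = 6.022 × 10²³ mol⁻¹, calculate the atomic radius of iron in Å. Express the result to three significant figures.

1.24 Å

For a BCC cell (Z = 2), a³ = Z·M/(N_A·ρ) = 2 × 55.85 / (6.022 × 10²³ × 7.810) = 2.375 × 10^-23 cm³, so a = 2.874 × 10^-8 cm = 2.874 Å.
Atoms touch along the body diagonal, so √3·a = 4r, so r = 0.4330 × a = 1.24 Å.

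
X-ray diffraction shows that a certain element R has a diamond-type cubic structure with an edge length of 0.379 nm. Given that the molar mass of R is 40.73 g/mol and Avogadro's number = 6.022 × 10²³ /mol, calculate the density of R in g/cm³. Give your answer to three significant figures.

A diamond cubic unit cell contains Z = 8 atoms.
Cell volume: a³ = (0.379 nm)³ = (3.790 × 10^-8 cm)³ = 5.444 × 10^-23 cm³.
ρ = Z·M/(N_A·a³) = 8 × 40.73 / (6.022 × 10²³ × 5.444 × 10^-23) = 9.939 g/cm³.

9.94 g/cm³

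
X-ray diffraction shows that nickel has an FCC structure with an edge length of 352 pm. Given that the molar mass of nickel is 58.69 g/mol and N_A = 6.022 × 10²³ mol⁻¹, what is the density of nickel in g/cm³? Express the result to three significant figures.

8.94 g/cm³

An FCC unit cell contains Z = 4 atoms.
Cell volume: a³ = (352 pm)³ = (3.520 × 10^-8 cm)³ = 4.361 × 10^-23 cm³.
ρ = Z·M/(N_A·a³) = 4 × 58.69 / (6.022 × 10²³ × 4.361 × 10^-23) = 8.938 g/cm³.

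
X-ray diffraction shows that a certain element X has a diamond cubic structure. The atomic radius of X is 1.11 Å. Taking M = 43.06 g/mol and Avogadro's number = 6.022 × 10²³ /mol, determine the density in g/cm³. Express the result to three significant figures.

4.24 g/cm³

In a diamond cubic lattice, nearest neighbors lie along the body diagonal with √3·a = 8r, giving a = 5.127 Å = 5.127 × 10^-8 cm.
With Z = 8, ρ = Z·M/(N_A·a³) = 8 × 43.06 / (6.022 × 10²³ × 1.348 × 10^-22) = 4.245 g/cm³.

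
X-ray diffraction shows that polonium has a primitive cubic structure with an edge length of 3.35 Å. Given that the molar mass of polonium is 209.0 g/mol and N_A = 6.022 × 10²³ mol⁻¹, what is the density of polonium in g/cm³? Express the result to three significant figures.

A simple cubic unit cell contains Z = 1 atom.
Cell volume: a³ = (3.35 Å)³ = (3.350 × 10^-8 cm)³ = 3.760 × 10^-23 cm³.
ρ = Z·M/(N_A·a³) = 1 × 209.0 / (6.022 × 10²³ × 3.760 × 10^-23) = 9.231 g/cm³.

9.23 g/cm³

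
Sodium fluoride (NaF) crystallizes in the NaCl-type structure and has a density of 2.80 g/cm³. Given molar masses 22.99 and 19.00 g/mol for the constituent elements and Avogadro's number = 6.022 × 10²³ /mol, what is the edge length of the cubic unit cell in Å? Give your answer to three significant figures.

M(NaF) = 41.99 g/mol; Z = 4 formula units per cell.
a³ = Z·M/(N_A·ρ) = 4 × 41.99 / (6.022 × 10²³ × 2.80) = 9.961 × 10^-23 cm³, so a = 4.636 × 10^-8 cm = 4.64 Å.

4.64 Å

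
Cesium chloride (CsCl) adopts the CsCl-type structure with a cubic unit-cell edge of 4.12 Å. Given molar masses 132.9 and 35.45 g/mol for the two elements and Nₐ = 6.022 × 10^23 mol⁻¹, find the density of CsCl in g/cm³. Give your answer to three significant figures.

4.00 g/cm³

The CsCl-type structure contains Z = 1 formula unit per cell; M(CsCl) = 132.9 + 35.45 = 168.35 g/mol.
a³ = (4.120 × 10^-8 cm)³ = 6.993 × 10^-23 cm³.
ρ = 1 × 168.35 / (6.022 × 10²³ × 6.993 × 10^-23) = 3.997 g/cm³.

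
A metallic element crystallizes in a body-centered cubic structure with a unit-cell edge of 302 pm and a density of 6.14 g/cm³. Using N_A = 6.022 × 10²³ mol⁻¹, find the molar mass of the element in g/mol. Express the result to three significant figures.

A BCC cell has Z = 2 atoms; a = 3.020 × 10^-8 cm.
M = ρ·N_A·a³/Z = 6.14 × 6.022 × 10²³ × 2.754 × 10^-23 / 2 = 50.9 g/mol.

50.9 g/mol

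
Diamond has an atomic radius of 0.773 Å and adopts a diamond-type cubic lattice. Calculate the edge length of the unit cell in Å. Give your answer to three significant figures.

In a diamond cubic lattice, nearest neighbors lie along the body diagonal with √3·a = 8r.
a = 8r/√3 = 8 × 0.773 / 1.7321 = 3.57 Å.

3.57 Å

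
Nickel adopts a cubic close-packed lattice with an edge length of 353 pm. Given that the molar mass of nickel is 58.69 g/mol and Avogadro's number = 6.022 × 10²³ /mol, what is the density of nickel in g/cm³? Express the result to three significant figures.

8.86 g/cm³

An FCC unit cell contains Z = 4 atoms.
Cell volume: a³ = (353 pm)³ = (3.530 × 10^-8 cm)³ = 4.399 × 10^-23 cm³.
ρ = Z·M/(N_A·a³) = 4 × 58.69 / (6.022 × 10²³ × 4.399 × 10^-23) = 8.863 g/cm³.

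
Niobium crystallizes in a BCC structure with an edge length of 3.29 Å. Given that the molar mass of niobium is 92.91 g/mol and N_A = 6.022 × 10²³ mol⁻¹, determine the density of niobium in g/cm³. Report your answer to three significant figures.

8.66 g/cm³

A BCC unit cell contains Z = 2 atoms.
Cell volume: a³ = (3.29 Å)³ = (3.290 × 10^-8 cm)³ = 3.561 × 10^-23 cm³.
ρ = Z·M/(N_A·a³) = 2 × 92.91 / (6.022 × 10²³ × 3.561 × 10^-23) = 8.665 g/cm³.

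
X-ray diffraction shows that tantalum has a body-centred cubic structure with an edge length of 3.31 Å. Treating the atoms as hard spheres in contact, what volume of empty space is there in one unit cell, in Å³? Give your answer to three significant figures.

In a BCC lattice atoms touch along the body diagonal, so √3·a = 4r, so r = 0.4330a = 1.433 Å.
V_cell = a³ = 36.26 Å³; V_atoms = 2 × (4/3)πr³ = 24.67 Å³.
Empty space = 36.26 − 24.67 = 11.6 Å³.

11.6 Å³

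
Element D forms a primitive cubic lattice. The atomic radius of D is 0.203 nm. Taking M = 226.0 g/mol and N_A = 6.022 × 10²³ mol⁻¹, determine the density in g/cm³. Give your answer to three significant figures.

5.61 g/cm³

In a simple cubic lattice, atoms touch along the cell edge, so a = 2r, giving a = 0.4060 nm = 4.060 × 10^-8 cm.
With Z = 1, ρ = Z·M/(N_A·a³) = 1 × 226.0 / (6.022 × 10²³ × 6.692 × 10^-23) = 5.608 g/cm³.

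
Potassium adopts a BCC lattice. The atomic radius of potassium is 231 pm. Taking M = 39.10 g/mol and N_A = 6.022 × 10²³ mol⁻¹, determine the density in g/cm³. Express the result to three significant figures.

In a BCC lattice, atoms touch along the body diagonal, so √3·a = 4r, giving a = 533.5 pm = 5.335 × 10^-8 cm.
With Z = 2, ρ = Z·M/(N_A·a³) = 2 × 39.10 / (6.022 × 10²³ × 1.518 × 10^-22) = 0.8553 g/cm³.

0.855 g/cm³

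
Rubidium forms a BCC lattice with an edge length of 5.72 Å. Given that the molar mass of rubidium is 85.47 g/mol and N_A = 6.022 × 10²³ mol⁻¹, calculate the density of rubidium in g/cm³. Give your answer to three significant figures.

1.52 g/cm³

A BCC unit cell contains Z = 2 atoms.
Cell volume: a³ = (5.72 Å)³ = (5.720 × 10^-8 cm)³ = 1.871 × 10^-22 cm³.
ρ = Z·M/(N_A·a³) = 2 × 85.47 / (6.022 × 10²³ × 1.871 × 10^-22) = 1.517 g/cm³.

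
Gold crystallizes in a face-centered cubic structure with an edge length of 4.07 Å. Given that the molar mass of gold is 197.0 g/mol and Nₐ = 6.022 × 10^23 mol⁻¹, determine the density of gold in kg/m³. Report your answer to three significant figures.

19400 kg/m³

An FCC unit cell contains Z = 4 atoms.
Cell volume: a³ = (4.07 Å)³ = (4.070 × 10^-8 cm)³ = 6.742 × 10^-23 cm³.
ρ = Z·M/(N_A·a³) = 4 × 197.0 / (6.022 × 10²³ × 6.742 × 10^-23) = 19.41 g/cm³ = 19400 kg/m³.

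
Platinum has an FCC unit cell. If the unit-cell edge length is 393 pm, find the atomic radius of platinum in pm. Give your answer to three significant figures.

139 pm

In an FCC lattice, atoms touch along the face diagonal, so √2·a = 4r.
r = √2·a/4 = 1.4142 × 393 / 4 = 139 pm.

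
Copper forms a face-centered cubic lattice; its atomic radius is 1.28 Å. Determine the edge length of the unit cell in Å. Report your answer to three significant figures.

In an FCC lattice, atoms touch along the face diagonal, so √2·a = 4r.
a = 4r/√2 = 4 × 1.28 / 1.4142 = 3.62 Å.

3.62 Å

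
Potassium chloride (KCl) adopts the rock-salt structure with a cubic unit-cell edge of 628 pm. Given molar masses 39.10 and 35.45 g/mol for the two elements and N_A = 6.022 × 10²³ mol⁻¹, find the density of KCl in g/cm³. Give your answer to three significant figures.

2.00 g/cm³

The rock-salt structure contains Z = 4 formula units per cell; M(KCl) = 39.10 + 35.45 = 74.55 g/mol.
a³ = (6.280 × 10^-8 cm)³ = 2.477 × 10^-22 cm³.
ρ = 4 × 74.55 / (6.022 × 10²³ × 2.477 × 10^-22) = 1.999 g/cm³.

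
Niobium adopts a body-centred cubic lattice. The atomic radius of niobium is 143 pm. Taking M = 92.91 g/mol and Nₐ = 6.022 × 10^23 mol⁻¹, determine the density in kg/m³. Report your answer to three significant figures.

8570 kg/m³

In a BCC lattice, atoms touch along the body diagonal, so √3·a = 4r, giving a = 330.2 pm = 3.302 × 10^-8 cm.
With Z = 2, ρ = Z·M/(N_A·a³) = 2 × 92.91 / (6.022 × 10²³ × 3.602 × 10^-23) = 8.567 g/cm³ = 8570 kg/m³.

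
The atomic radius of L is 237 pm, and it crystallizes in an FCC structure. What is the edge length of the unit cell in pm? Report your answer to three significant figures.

In an FCC lattice, atoms touch along the face diagonal, so √2·a = 4r.
a = 4r/√2 = 4 × 237 / 1.4142 = 670 pm.

670 pm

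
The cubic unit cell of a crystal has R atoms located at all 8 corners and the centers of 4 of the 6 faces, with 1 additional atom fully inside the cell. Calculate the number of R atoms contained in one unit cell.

Corner atoms are shared by 8 cells (1/8 each), face atoms by 2 (1/2 each), interior atoms are unshared.
Net atoms = 8 × 1/8 + 4 × 1/2 + 1 = 1 + 2 + 1 = 4.

4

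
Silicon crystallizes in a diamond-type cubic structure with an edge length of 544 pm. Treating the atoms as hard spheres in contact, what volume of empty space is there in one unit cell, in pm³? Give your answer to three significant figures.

1.06 × 10^8 pm³

In a diamond cubic lattice nearest neighbors lie along the body diagonal with √3·a = 8r, so r = 0.2165a = 117.8 pm.
V_cell = a³ = 1.610 × 10^8 pm³; V_atoms = 8 × (4/3)πr³ = 5.475 × 10^7 pm³.
Empty space = 1.610 × 10^8 − 5.475 × 10^7 = 1.06 × 10^8 pm³.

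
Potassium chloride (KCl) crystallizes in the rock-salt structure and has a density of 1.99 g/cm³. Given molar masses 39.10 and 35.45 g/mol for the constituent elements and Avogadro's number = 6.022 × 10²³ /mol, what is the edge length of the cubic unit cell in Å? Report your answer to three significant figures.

M(KCl) = 74.55 g/mol; Z = 4 formula units per cell.
a³ = Z·M/(N_A·ρ) = 4 × 74.55 / (6.022 × 10²³ × 1.99) = 2.488 × 10^-22 cm³, so a = 6.290 × 10^-8 cm = 6.29 Å.

6.29 Å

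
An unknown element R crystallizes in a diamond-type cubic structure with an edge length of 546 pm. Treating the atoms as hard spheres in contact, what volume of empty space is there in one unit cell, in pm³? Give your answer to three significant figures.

In a diamond cubic lattice nearest neighbors lie along the body diagonal with √3·a = 8r, so r = 0.2165a = 118.2 pm.
V_cell = a³ = 1.628 × 10^8 pm³; V_atoms = 8 × (4/3)πr³ = 5.536 × 10^7 pm³.
Empty space = 1.628 × 10^8 − 5.536 × 10^7 = 1.07 × 10^8 pm³.

1.07 × 10^8 pm³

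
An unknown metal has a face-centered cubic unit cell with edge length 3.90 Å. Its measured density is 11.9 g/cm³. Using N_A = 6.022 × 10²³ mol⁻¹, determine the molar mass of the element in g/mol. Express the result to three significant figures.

An FCC cell has Z = 4 atoms; a = 3.900 × 10^-8 cm.
M = ρ·N_A·a³/Z = 11.9 × 6.022 × 10²³ × 5.932 × 10^-23 / 4 = 106 g/mol.

106 g/mol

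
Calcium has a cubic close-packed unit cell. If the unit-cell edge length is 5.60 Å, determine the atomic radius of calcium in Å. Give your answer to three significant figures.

In an FCC lattice, atoms touch along the face diagonal, so √2·a = 4r.
r = √2·a/4 = 1.4142 × 5.60 / 4 = 1.98 Å.

1.98 Å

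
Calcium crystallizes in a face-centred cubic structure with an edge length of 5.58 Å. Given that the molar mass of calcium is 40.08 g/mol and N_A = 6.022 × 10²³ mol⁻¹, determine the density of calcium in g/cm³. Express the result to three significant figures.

1.53 g/cm³

An FCC unit cell contains Z = 4 atoms.
Cell volume: a³ = (5.58 Å)³ = (5.580 × 10^-8 cm)³ = 1.737 × 10^-22 cm³.
ρ = Z·M/(N_A·a³) = 4 × 40.08 / (6.022 × 10²³ × 1.737 × 10^-22) = 1.532 g/cm³.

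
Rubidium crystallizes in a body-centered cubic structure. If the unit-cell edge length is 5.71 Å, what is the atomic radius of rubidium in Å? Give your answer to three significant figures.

In a BCC lattice, atoms touch along the body diagonal, so √3·a = 4r.
r = √3·a/4 = 1.7321 × 5.71 / 4 = 2.47 Å.

2.47 Å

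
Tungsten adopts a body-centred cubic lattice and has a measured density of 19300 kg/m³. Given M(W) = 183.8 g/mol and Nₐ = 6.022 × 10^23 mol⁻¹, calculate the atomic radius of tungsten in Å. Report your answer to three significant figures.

1.37 Å

For a BCC cell (Z = 2), a³ = Z·M/(N_A·ρ) = 2 × 183.8 / (6.022 × 10²³ × 19.30) = 3.163 × 10^-23 cm³, so a = 3.162 × 10^-8 cm = 3.162 Å.
Atoms touch along the body diagonal, so √3·a = 4r, so r = 0.4330 × a = 1.37 Å.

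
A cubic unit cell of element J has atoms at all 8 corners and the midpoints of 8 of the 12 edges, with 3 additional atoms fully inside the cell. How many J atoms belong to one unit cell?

6

Corner atoms are shared by 8 cells (1/8 each), edge atoms by 4 (1/4 each), interior atoms are unshared.
Net atoms = 8 × 1/8 + 8 × 1/4 + 3 = 1 + 2 + 3 = 6.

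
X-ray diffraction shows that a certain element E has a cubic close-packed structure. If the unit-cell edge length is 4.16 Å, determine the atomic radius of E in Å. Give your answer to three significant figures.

In an FCC lattice, atoms touch along the face diagonal, so √2·a = 4r.
r = √2·a/4 = 1.4142 × 4.16 / 4 = 1.47 Å.

1.47 Å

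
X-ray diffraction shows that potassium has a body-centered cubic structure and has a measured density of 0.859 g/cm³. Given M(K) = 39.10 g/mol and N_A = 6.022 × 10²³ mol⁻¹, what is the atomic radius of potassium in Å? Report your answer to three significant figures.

2.31 Å

For a BCC cell (Z = 2), a³ = Z·M/(N_A·ρ) = 2 × 39.10 / (6.022 × 10²³ × 0.8590) = 1.512 × 10^-22 cm³, so a = 5.327 × 10^-8 cm = 5.327 Å.
Atoms touch along the body diagonal, so √3·a = 4r, so r = 0.4330 × a = 2.31 Å.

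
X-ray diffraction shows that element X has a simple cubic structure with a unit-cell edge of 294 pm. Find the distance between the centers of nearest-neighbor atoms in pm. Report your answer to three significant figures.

In a simple cubic structure, atoms touch along the cell edge, so a = 2r; the nearest-neighbor distance equals 2r = 1.000·a.
d = 1.000 × 294 = 294 pm.

294 pm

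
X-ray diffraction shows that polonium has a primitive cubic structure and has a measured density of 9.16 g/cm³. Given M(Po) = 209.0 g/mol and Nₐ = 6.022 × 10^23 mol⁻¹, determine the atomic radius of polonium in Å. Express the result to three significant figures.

1.68 Å

For a simple cubic cell (Z = 1), a³ = Z·M/(N_A·ρ) = 1 × 209.0 / (6.022 × 10²³ × 9.160) = 3.789 × 10^-23 cm³, so a = 3.359 × 10^-8 cm = 3.359 Å.
Atoms touch along the cell edge, so a = 2r, so r = 0.5000 × a = 1.68 Å.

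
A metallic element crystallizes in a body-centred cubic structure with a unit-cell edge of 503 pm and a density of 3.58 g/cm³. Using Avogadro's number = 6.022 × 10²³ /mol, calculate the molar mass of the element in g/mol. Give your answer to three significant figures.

137 g/mol

A BCC cell has Z = 2 atoms; a = 5.030 × 10^-8 cm.
M = ρ·N_A·a³/Z = 3.58 × 6.022 × 10²³ × 1.273 × 10^-22 / 2 = 137 g/mol.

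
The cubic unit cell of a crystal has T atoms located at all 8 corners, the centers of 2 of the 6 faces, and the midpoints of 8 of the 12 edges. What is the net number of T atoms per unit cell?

4

Corner atoms are shared by 8 cells (1/8 each), face atoms by 2 (1/2 each), edge atoms by 4 (1/4 each).
Net atoms = 8 × 1/8 + 2 × 1/2 + 8 × 1/4 = 1 + 1 + 2 = 4.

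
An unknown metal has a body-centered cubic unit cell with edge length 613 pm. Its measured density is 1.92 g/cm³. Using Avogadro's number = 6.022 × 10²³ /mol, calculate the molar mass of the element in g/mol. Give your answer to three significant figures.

A BCC cell has Z = 2 atoms; a = 6.130 × 10^-8 cm.
M = ρ·N_A·a³/Z = 1.92 × 6.022 × 10²³ × 2.303 × 10^-22 / 2 = 133 g/mol.

133 g/mol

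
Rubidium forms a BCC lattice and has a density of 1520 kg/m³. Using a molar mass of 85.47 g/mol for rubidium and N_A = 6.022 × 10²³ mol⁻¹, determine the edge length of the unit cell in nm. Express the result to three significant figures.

With Z = 2 atoms per BCC cell, a³ = Z·M/(N_A·ρ) = 2 × 85.47 / (6.022 × 10²³ × 1.520 g/cm³) = 1.867 × 10^-22 cm³.
a = (1.867 × 10^-22)^(1/3) = 5.716 × 10^-8 cm = 0.572 nm.

0.572 nm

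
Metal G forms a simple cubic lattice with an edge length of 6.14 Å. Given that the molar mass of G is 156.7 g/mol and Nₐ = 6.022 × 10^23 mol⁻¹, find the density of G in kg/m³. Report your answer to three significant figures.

1120 kg/m³

A simple cubic unit cell contains Z = 1 atom.
Cell volume: a³ = (6.14 Å)³ = (6.140 × 10^-8 cm)³ = 2.315 × 10^-22 cm³.
ρ = Z·M/(N_A·a³) = 1 × 156.7 / (6.022 × 10²³ × 2.315 × 10^-22) = 1.124 g/cm³ = 1120 kg/m³.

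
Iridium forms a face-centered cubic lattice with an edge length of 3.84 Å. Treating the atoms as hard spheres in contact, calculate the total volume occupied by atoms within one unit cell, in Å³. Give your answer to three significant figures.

In an FCC lattice atoms touch along the face diagonal, so √2·a = 4r, so r = 0.3536a = 1.358 Å.
V_atoms = Z × (4/3)πr³ = 4 × (4/3)π × (1.358)³ = 41.9 Å³.

41.9 Å³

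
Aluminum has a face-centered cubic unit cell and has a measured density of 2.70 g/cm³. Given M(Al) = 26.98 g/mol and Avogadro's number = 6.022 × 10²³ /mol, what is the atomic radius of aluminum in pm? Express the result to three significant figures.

For an FCC cell (Z = 4), a³ = Z·M/(N_A·ρ) = 4 × 26.98 / (6.022 × 10²³ × 2.700) = 6.637 × 10^-23 cm³, so a = 4.049 × 10^-8 cm = 404.9 pm.
Atoms touch along the face diagonal, so √2·a = 4r, so r = 0.3536 × a = 143 pm.

143 pm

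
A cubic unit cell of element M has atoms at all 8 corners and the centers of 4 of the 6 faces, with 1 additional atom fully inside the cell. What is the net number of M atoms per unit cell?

4

Corner atoms are shared by 8 cells (1/8 each), face atoms by 2 (1/2 each), interior atoms are unshared.
Net atoms = 8 × 1/8 + 4 × 1/2 + 1 = 1 + 2 + 1 = 4.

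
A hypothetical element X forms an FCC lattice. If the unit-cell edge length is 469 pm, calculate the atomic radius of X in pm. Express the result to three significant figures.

In an FCC lattice, atoms touch along the face diagonal, so √2·a = 4r.
r = √2·a/4 = 1.4142 × 469 / 4 = 166 pm.

166 pm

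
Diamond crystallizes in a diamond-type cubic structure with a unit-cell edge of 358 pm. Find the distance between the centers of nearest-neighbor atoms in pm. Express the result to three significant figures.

In a diamond cubic structure, nearest neighbors lie along the body diagonal with √3·a = 8r; the nearest-neighbor distance equals 2r = 0.4330·a.
d = 0.4330 × 358 = 155 pm.

155 pm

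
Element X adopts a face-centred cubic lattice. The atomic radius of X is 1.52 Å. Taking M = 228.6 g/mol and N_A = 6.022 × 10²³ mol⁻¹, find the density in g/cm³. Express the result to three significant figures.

19.1 g/cm³

In an FCC lattice, atoms touch along the face diagonal, so √2·a = 4r, giving a = 4.299 Å = 4.299 × 10^-8 cm.
With Z = 4, ρ = Z·M/(N_A·a³) = 4 × 228.6 / (6.022 × 10²³ × 7.946 × 10^-23) = 19.11 g/cm³.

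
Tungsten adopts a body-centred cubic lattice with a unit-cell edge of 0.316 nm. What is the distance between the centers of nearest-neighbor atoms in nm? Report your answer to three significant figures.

In a BCC structure, atoms touch along the body diagonal, so √3·a = 4r; the nearest-neighbor distance equals 2r = 0.8660·a.
d = 0.8660 × 0.316 = 0.274 nm.

0.274 nm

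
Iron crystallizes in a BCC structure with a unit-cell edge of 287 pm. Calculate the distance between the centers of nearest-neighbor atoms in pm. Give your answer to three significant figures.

249 pm

In a BCC structure, atoms touch along the body diagonal, so √3·a = 4r; the nearest-neighbor distance equals 2r = 0.8660·a.
d = 0.8660 × 287 = 249 pm.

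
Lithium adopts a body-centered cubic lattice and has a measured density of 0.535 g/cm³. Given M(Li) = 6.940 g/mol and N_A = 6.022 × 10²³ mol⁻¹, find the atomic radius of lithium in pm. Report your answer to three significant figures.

For a BCC cell (Z = 2), a³ = Z·M/(N_A·ρ) = 2 × 6.940 / (6.022 × 10²³ × 0.5350) = 4.308 × 10^-23 cm³, so a = 3.506 × 10^-8 cm = 350.6 pm.
Atoms touch along the body diagonal, so √3·a = 4r, so r = 0.4330 × a = 152 pm.

152 pm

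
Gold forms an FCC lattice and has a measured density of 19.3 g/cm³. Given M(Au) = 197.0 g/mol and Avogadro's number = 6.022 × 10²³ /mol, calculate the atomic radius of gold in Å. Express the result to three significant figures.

1.44 Å

For an FCC cell (Z = 4), a³ = Z·M/(N_A·ρ) = 4 × 197.0 / (6.022 × 10²³ × 19.30) = 6.780 × 10^-23 cm³, so a = 4.078 × 10^-8 cm = 4.078 Å.
Atoms touch along the face diagonal, so √2·a = 4r, so r = 0.3536 × a = 1.44 Å.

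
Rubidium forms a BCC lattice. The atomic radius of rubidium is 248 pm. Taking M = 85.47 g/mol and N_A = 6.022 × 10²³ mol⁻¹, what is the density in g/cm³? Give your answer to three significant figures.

1.51 g/cm³

In a BCC lattice, atoms touch along the body diagonal, so √3·a = 4r, giving a = 572.7 pm = 5.727 × 10^-8 cm.
With Z = 2, ρ = Z·M/(N_A·a³) = 2 × 85.47 / (6.022 × 10²³ × 1.879 × 10^-22) = 1.511 g/cm³.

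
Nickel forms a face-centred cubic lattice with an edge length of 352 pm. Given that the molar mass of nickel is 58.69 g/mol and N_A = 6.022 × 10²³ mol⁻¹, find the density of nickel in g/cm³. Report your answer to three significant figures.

An FCC unit cell contains Z = 4 atoms.
Cell volume: a³ = (352 pm)³ = (3.520 × 10^-8 cm)³ = 4.361 × 10^-23 cm³.
ρ = Z·M/(N_A·a³) = 4 × 58.69 / (6.022 × 10²³ × 4.361 × 10^-23) = 8.938 g/cm³.

8.94 g/cm³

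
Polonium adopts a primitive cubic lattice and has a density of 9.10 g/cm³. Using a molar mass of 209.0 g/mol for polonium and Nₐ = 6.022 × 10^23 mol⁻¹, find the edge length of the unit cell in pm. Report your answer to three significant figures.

With Z = 1 atom per simple cubic cell, a³ = Z·M/(N_A·ρ) = 1 × 209.0 / (6.022 × 10²³ × 9.100 g/cm³) = 3.814 × 10^-23 cm³.
a = (3.814 × 10^-23)^(1/3) = 3.366 × 10^-8 cm = 337 pm.

337 pm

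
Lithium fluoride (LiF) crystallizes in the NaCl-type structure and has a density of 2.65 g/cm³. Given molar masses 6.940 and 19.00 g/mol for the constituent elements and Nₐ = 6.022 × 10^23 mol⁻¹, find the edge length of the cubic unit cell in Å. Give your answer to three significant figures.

M(LiF) = 25.94 g/mol; Z = 4 formula units per cell.
a³ = Z·M/(N_A·ρ) = 4 × 25.94 / (6.022 × 10²³ × 2.65) = 6.502 × 10^-23 cm³, so a = 4.021 × 10^-8 cm = 4.02 Å.

4.02 Å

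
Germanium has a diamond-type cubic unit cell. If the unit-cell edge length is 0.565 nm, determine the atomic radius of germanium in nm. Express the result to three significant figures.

In a diamond cubic lattice, nearest neighbors lie along the body diagonal with √3·a = 8r.
r = √3·a/8 = 1.7321 × 0.565 / 8 = 0.122 nm.

0.122 nm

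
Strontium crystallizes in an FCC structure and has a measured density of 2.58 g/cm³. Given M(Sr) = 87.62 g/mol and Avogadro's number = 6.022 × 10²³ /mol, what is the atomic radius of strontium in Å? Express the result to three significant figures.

For an FCC cell (Z = 4), a³ = Z·M/(N_A·ρ) = 4 × 87.62 / (6.022 × 10²³ × 2.580) = 2.256 × 10^-22 cm³, so a = 6.087 × 10^-8 cm = 6.087 Å.
Atoms touch along the face diagonal, so √2·a = 4r, so r = 0.3536 × a = 2.15 Å.

2.15 Å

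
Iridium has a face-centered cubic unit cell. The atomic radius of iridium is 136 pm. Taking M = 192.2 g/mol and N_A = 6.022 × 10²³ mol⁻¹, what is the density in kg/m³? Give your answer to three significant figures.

22400 kg/m³

In an FCC lattice, atoms touch along the face diagonal, so √2·a = 4r, giving a = 384.7 pm = 3.847 × 10^-8 cm.
With Z = 4, ρ = Z·M/(N_A·a³) = 4 × 192.2 / (6.022 × 10²³ × 5.692 × 10^-23) = 22.43 g/cm³ = 22400 kg/m³.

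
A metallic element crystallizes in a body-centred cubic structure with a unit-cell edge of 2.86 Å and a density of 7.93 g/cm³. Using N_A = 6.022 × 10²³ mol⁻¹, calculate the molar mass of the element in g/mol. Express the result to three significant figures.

A BCC cell has Z = 2 atoms; a = 2.860 × 10^-8 cm.
M = ρ·N_A·a³/Z = 7.93 × 6.022 × 10²³ × 2.339 × 10^-23 / 2 = 55.9 g/mol.

55.9 g/mol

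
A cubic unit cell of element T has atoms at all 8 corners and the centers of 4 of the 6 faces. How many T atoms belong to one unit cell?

Corner atoms are shared by 8 cells (1/8 each), face atoms by 2 (1/2 each).
Net atoms = 8 × 1/8 + 4 × 1/2 = 1 + 2 = 3.

3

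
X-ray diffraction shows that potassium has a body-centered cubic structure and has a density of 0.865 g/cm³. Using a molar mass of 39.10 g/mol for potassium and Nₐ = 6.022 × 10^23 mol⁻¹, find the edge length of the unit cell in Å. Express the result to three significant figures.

5.31 Å

With Z = 2 atoms per BCC cell, a³ = Z·M/(N_A·ρ) = 2 × 39.10 / (6.022 × 10²³ × 0.8650 g/cm³) = 1.501 × 10^-22 cm³.
a = (1.501 × 10^-22)^(1/3) = 5.315 × 10^-8 cm = 5.31 Å.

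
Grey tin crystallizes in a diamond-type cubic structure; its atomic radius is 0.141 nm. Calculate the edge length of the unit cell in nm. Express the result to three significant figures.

In a diamond cubic lattice, nearest neighbors lie along the body diagonal with √3·a = 8r.
a = 8r/√3 = 8 × 0.141 / 1.7321 = 0.651 nm.

0.651 nm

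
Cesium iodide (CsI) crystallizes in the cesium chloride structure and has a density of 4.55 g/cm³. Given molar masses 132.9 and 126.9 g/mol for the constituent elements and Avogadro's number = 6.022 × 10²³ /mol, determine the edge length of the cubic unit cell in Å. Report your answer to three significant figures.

4.56 Å

M(CsI) = 259.8 g/mol; Z = 1 formula unit per cell.
a³ = Z·M/(N_A·ρ) = 1 × 259.8 / (6.022 × 10²³ × 4.55) = 9.482 × 10^-23 cm³, so a = 4.560 × 10^-8 cm = 4.56 Å.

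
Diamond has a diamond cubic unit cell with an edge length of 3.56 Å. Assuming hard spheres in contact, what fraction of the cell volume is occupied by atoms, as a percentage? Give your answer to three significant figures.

In a diamond cubic lattice nearest neighbors lie along the body diagonal with √3·a = 8r, so r = 0.2165a = 0.7708 Å.
Packing fraction = Z·(4/3)πr³ / a³ = 8 × (4/3)π × (0.7708)³ / (3.56)³ = 0.3401 = 34.0%.

34.0%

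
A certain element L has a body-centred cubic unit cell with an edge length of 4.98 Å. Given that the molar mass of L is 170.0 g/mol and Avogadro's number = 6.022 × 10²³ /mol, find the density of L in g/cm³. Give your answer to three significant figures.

4.57 g/cm³

A BCC unit cell contains Z = 2 atoms.
Cell volume: a³ = (4.98 Å)³ = (4.980 × 10^-8 cm)³ = 1.235 × 10^-22 cm³.
ρ = Z·M/(N_A·a³) = 2 × 170.0 / (6.022 × 10²³ × 1.235 × 10^-22) = 4.571 g/cm³.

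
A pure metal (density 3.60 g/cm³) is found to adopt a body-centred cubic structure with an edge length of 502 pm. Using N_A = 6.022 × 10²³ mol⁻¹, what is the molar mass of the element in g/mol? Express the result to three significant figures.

137 g/mol

A BCC cell has Z = 2 atoms; a = 5.020 × 10^-8 cm.
M = ρ·N_A·a³/Z = 3.60 × 6.022 × 10²³ × 1.265 × 10^-22 / 2 = 137 g/mol.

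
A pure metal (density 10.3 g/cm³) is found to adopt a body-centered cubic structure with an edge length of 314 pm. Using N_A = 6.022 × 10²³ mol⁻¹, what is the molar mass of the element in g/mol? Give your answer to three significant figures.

A BCC cell has Z = 2 atoms; a = 3.140 × 10^-8 cm.
M = ρ·N_A·a³/Z = 10.3 × 6.022 × 10²³ × 3.096 × 10^-23 / 2 = 96.0 g/mol.

96.0 g/mol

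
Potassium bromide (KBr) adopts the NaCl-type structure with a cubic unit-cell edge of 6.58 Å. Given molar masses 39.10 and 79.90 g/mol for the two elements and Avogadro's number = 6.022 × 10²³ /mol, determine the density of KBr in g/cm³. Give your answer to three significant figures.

The NaCl-type structure contains Z = 4 formula units per cell; M(KBr) = 39.10 + 79.90 = 119.0 g/mol.
a³ = (6.580 × 10^-8 cm)³ = 2.849 × 10^-22 cm³.
ρ = 4 × 119.0 / (6.022 × 10²³ × 2.849 × 10^-22) = 2.775 g/cm³.

2.77 g/cm³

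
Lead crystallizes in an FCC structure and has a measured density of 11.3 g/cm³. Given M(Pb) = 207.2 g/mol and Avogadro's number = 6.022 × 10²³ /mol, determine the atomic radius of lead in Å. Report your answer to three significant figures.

1.75 Å

For an FCC cell (Z = 4), a³ = Z·M/(N_A·ρ) = 4 × 207.2 / (6.022 × 10²³ × 11.30) = 1.218 × 10^-22 cm³, so a = 4.957 × 10^-8 cm = 4.957 Å.
Atoms touch along the face diagonal, so √2·a = 4r, so r = 0.3536 × a = 1.75 Å.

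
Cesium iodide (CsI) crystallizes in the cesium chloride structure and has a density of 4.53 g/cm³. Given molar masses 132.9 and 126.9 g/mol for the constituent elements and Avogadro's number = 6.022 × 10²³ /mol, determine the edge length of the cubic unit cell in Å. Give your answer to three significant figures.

4.57 Å

M(CsI) = 259.8 g/mol; Z = 1 formula unit per cell.
a³ = Z·M/(N_A·ρ) = 1 × 259.8 / (6.022 × 10²³ × 4.53) = 9.524 × 10^-23 cm³, so a = 4.567 × 10^-8 cm = 4.57 Å.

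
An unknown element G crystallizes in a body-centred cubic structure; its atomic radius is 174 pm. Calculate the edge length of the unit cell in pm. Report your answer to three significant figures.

In a BCC lattice, atoms touch along the body diagonal, so √3·a = 4r.
a = 4r/√3 = 4 × 174 / 1.7321 = 402 pm.

402 pm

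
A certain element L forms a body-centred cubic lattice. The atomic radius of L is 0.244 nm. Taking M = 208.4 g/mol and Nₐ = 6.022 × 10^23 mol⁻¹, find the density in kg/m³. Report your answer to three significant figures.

In a BCC lattice, atoms touch along the body diagonal, so √3·a = 4r, giving a = 0.5635 nm = 5.635 × 10^-8 cm.
With Z = 2, ρ = Z·M/(N_A·a³) = 2 × 208.4 / (6.022 × 10²³ × 1.789 × 10^-22) = 3.868 g/cm³ = 3870 kg/m³.

3870 kg/m³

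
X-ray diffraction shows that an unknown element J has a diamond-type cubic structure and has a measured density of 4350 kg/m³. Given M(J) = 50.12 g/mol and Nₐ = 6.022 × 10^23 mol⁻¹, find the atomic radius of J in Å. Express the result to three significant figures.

For a diamond cubic cell (Z = 8), a³ = Z·M/(N_A·ρ) = 8 × 50.12 / (6.022 × 10²³ × 4.350) = 1.531 × 10^-22 cm³, so a = 5.349 × 10^-8 cm = 5.349 Å.
Nearest neighbors lie along the body diagonal with √3·a = 8r, so r = 0.2165 × a = 1.16 Å.

1.16 Å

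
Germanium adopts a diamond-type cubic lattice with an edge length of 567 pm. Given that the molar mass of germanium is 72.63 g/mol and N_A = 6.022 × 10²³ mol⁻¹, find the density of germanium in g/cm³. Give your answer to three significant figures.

A diamond cubic unit cell contains Z = 8 atoms.
Cell volume: a³ = (567 pm)³ = (5.670 × 10^-8 cm)³ = 1.823 × 10^-22 cm³.
ρ = Z·M/(N_A·a³) = 8 × 72.63 / (6.022 × 10²³ × 1.823 × 10^-22) = 5.293 g/cm³.

5.29 g/cm³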